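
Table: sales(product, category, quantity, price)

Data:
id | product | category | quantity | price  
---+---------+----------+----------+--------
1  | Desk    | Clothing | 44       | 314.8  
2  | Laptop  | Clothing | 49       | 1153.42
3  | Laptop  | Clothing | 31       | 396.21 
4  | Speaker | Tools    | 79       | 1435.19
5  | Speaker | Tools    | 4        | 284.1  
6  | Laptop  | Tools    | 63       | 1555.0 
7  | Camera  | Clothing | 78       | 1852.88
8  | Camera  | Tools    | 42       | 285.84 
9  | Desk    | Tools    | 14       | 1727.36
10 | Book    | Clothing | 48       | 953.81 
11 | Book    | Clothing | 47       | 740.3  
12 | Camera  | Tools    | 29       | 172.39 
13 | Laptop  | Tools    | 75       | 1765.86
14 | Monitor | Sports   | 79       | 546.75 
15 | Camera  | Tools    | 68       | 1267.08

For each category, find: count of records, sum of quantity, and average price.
SELECT category,
       COUNT(*) as cnt,
       SUM(quantity) as total_quantity,
       AVG(price) as avg_price
FROM sales
GROUP BY category

Result:
  Clothing: 6 records, 297 total quantity, 901.90 avg price
  Sports: 1 records, 79 total quantity, 546.75 avg price
  Tools: 8 records, 374 total quantity, 1061.60 avg price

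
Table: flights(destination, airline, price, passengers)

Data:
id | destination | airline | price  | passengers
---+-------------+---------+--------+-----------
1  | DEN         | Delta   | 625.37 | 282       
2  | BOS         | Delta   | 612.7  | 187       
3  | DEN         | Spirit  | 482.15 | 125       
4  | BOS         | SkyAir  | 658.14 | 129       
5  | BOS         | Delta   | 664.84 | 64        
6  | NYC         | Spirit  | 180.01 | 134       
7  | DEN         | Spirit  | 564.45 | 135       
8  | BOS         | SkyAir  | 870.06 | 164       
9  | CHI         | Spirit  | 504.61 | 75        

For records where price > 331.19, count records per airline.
SELECT airline, COUNT(*)
FROM flights
WHERE price > 331.19
GROUP BY airline

Note: WHERE filters rows before grouping.

Result:
  Delta: 3
  SkyAir: 2
  Spirit: 3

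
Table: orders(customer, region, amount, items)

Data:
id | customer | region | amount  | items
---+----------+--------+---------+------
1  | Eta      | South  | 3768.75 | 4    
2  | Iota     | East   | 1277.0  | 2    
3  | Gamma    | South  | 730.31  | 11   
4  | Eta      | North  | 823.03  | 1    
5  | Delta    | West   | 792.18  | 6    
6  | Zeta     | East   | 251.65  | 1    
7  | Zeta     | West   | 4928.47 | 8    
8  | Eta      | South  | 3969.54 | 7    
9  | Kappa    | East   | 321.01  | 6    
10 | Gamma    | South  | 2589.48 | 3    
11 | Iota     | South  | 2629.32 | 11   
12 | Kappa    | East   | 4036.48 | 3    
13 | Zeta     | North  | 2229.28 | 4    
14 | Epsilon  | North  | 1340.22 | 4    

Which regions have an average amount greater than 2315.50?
SELECT region, AVG(amount)
FROM orders
GROUP BY region
HAVING AVG(amount) > 2315.50

Result:
  South: avg=2737.48
  West: avg=2860.33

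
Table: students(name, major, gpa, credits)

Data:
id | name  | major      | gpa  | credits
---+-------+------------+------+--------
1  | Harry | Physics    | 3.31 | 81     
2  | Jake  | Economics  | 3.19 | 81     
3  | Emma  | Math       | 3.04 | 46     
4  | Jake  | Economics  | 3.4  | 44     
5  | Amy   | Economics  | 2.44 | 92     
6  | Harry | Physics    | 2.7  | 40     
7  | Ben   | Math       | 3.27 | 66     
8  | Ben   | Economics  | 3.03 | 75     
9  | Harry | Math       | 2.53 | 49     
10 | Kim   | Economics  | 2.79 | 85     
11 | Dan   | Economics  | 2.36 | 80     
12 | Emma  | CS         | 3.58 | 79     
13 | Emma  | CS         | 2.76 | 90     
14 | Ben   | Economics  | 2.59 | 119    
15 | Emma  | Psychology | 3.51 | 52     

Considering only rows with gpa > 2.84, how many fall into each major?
SELECT major, COUNT(*)
FROM students
WHERE gpa > 2.84
GROUP BY major

Note: WHERE filters rows before grouping.

Result:
  CS: 1
  Economics: 3
  Math: 2
  Physics: 1
  Psychology: 1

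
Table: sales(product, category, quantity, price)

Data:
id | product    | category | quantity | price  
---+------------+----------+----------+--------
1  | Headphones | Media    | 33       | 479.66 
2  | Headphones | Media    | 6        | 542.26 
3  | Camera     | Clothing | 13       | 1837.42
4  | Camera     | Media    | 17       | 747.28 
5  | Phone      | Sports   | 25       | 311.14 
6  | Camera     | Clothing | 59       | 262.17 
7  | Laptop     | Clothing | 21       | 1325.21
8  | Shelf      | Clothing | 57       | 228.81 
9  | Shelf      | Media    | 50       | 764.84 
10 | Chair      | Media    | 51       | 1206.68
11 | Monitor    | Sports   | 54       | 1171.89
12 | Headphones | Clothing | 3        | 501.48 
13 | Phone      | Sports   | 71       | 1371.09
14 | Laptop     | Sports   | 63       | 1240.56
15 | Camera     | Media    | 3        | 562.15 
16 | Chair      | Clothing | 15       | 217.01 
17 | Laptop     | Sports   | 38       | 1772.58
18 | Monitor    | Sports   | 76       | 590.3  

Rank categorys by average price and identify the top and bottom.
SELECT category, AVG(price)
FROM sales
GROUP BY category
ORDER BY AVG(price)

All groups:
  Media: 717.15
  Clothing: 728.68
  Sports: 1076.26

Highest: Sports (1076.26)
Lowest: Media (717.15)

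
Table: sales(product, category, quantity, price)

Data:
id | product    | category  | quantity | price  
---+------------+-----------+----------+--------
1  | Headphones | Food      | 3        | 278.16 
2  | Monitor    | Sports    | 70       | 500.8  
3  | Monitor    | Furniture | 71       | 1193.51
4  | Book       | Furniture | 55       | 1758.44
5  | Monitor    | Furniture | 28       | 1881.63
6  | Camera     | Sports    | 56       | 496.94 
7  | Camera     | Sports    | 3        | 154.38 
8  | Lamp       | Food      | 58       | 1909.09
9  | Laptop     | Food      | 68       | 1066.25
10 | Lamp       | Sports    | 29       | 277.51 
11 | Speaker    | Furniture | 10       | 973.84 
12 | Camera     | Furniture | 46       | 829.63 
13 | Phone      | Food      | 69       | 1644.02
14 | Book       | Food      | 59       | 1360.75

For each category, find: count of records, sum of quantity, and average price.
SELECT category,
       COUNT(*) as cnt,
       SUM(quantity) as total_quantity,
       AVG(price) as avg_price
FROM sales
GROUP BY category

Result:
  Food: 5 records, 257 total quantity, 1251.65 avg price
  Furniture: 5 records, 210 total quantity, 1327.41 avg price
  Sports: 4 records, 158 total quantity, 357.41 avg price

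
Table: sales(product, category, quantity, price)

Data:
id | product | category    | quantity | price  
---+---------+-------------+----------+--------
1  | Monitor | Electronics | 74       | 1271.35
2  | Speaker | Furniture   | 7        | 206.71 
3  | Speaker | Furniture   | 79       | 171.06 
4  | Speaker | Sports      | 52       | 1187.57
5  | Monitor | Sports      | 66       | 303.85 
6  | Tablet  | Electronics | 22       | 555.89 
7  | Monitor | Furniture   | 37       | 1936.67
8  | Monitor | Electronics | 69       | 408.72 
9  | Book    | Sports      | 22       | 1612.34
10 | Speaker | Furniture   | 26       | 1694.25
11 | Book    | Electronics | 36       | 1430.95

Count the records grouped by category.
SELECT category, COUNT(*) as count
FROM sales
GROUP BY category

Result:
  Electronics: 4
  Furniture: 4
  Sports: 3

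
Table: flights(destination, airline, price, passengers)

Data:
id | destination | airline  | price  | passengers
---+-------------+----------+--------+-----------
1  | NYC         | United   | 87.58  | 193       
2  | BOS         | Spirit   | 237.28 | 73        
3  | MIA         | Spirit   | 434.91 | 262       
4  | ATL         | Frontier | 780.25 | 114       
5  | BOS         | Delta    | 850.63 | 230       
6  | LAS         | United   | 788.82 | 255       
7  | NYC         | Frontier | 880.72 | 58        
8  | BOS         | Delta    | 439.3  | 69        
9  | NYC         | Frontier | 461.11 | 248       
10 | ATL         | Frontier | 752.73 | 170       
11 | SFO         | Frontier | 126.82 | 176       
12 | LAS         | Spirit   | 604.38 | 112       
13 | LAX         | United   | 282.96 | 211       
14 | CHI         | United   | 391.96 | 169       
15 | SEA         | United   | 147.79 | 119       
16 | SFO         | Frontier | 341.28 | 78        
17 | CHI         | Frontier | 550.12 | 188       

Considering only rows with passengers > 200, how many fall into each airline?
SELECT airline, COUNT(*)
FROM flights
WHERE passengers > 200
GROUP BY airline

Note: WHERE filters rows before grouping.

Result:
  Delta: 1
  Frontier: 1
  Spirit: 1
  United: 2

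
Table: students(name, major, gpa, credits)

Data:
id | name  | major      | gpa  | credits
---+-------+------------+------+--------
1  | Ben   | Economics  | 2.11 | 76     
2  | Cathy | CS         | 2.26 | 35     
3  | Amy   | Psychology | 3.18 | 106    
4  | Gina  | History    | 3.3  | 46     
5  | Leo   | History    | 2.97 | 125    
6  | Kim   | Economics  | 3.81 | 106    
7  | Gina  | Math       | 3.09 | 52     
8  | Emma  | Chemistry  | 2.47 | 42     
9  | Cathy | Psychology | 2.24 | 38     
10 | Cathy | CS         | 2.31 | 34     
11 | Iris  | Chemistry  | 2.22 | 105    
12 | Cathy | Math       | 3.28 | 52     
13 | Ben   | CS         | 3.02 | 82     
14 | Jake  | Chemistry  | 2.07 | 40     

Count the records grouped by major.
SELECT major, COUNT(*) as count
FROM students
GROUP BY major

Result:
  CS: 3
  Chemistry: 3
  Economics: 2
  History: 2
  Math: 2
  Psychology: 2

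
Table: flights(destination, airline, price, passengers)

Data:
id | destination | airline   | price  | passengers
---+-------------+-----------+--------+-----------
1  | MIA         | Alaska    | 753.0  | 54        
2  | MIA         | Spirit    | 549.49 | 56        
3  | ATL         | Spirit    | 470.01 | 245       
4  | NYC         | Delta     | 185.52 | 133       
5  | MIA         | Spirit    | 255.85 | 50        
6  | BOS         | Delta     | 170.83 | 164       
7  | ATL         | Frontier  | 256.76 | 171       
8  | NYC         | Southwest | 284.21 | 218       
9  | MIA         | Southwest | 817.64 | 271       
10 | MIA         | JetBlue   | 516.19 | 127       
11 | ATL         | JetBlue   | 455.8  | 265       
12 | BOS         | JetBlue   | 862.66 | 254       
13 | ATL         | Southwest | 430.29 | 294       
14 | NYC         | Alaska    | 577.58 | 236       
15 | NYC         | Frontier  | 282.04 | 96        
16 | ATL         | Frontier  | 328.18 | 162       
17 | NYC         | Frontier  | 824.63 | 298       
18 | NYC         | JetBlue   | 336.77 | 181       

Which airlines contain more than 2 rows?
SELECT airline, COUNT(*) as cnt
FROM flights
GROUP BY airline
HAVING COUNT(*) > 2

Result:
  Frontier: 4
  JetBlue: 4
  Southwest: 3
  Spirit: 3

Note: HAVING filters groups after aggregation, WHERE filters rows before.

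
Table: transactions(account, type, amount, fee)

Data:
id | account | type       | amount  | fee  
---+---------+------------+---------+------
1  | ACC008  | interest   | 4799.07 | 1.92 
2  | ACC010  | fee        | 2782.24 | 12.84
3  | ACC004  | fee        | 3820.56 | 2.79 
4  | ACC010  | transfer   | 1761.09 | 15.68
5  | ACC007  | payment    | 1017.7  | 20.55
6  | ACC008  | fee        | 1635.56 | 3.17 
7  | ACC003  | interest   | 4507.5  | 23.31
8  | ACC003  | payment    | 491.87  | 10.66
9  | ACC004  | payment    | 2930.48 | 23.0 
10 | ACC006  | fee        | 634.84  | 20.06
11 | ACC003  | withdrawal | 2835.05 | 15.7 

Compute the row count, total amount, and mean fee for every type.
SELECT type,
       COUNT(*) as cnt,
       SUM(amount) as total_amount,
       AVG(fee) as avg_fee
FROM transactions
GROUP BY type

Result:
  fee: 4 records, 8873.20 total amount, 9.72 avg fee
  interest: 2 records, 9306.57 total amount, 12.62 avg fee
  payment: 3 records, 4440.05 total amount, 18.07 avg fee
  transfer: 1 records, 1761.09 total amount, 15.68 avg fee
  withdrawal: 1 records, 2835.05 total amount, 15.70 avg fee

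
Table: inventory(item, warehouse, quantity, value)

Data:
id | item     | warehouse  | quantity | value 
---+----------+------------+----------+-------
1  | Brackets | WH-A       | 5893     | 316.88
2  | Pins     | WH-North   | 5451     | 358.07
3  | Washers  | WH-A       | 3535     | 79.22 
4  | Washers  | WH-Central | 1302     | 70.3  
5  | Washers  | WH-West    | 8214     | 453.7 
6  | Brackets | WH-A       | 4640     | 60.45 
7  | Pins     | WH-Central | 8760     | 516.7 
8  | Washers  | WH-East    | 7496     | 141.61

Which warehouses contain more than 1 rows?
SELECT warehouse, COUNT(*) as cnt
FROM inventory
GROUP BY warehouse
HAVING COUNT(*) > 1

Result:
  WH-A: 3
  WH-Central: 2

Note: HAVING filters groups after aggregation, WHERE filters rows before.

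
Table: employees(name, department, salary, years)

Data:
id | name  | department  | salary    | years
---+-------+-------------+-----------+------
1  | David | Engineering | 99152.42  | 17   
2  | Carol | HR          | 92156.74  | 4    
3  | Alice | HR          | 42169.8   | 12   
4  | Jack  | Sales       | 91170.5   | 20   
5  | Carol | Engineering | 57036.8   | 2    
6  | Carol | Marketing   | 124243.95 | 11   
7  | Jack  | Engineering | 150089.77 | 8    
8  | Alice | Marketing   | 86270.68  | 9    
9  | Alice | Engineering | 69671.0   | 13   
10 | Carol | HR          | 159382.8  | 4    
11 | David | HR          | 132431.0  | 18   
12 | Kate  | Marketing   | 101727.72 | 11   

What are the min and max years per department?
SELECT department, MIN(years), MAX(years)
FROM employees
GROUP BY department

Result:
  Engineering: min=2, max=17
  HR: min=4, max=18
  Marketing: min=9, max=11
  Sales: min=20, max=20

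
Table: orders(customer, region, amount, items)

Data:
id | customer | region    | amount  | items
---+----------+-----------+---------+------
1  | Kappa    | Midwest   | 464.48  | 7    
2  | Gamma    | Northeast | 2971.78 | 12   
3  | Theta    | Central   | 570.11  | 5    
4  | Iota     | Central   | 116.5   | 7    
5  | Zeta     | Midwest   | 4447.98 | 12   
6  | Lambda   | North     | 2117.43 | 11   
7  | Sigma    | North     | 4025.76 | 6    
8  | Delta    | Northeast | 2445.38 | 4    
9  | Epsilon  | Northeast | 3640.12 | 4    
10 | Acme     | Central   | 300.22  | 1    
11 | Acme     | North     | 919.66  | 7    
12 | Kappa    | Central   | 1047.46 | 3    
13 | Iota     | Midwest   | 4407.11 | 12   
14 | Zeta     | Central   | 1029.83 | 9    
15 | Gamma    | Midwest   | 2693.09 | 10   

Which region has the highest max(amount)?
SELECT region, MAX(amount) as val
FROM orders
GROUP BY region
ORDER BY val DESC
LIMIT 1

Result: Midwest with max(amount) = 4447.98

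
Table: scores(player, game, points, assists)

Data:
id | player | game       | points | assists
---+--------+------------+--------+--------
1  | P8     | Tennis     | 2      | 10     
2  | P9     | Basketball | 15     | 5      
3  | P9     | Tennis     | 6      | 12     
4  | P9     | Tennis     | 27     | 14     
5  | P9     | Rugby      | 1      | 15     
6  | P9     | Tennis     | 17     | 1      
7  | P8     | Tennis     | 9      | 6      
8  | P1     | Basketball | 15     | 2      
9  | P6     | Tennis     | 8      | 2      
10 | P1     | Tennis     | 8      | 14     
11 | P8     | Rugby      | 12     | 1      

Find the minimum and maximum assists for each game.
SELECT game, MIN(assists), MAX(assists)
FROM scores
GROUP BY game

Result:
  Basketball: min=2, max=5
  Rugby: min=1, max=15
  Tennis: min=1, max=14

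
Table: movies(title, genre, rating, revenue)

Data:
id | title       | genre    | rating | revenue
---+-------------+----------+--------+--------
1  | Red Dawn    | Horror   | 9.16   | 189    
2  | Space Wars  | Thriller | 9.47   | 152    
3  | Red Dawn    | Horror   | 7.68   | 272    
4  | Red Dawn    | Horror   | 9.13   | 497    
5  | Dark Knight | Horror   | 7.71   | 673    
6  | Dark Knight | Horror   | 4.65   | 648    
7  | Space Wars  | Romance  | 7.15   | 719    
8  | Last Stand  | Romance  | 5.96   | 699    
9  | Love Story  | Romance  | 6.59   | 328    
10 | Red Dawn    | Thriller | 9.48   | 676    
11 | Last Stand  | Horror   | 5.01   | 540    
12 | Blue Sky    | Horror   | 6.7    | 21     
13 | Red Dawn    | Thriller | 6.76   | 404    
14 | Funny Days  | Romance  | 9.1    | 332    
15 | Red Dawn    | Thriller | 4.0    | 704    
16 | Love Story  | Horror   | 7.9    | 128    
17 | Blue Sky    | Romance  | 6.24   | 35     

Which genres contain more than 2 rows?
SELECT genre, COUNT(*) as cnt
FROM movies
GROUP BY genre
HAVING COUNT(*) > 2

Result:
  Horror: 8
  Romance: 5
  Thriller: 4

Note: HAVING filters groups after aggregation, WHERE filters rows before.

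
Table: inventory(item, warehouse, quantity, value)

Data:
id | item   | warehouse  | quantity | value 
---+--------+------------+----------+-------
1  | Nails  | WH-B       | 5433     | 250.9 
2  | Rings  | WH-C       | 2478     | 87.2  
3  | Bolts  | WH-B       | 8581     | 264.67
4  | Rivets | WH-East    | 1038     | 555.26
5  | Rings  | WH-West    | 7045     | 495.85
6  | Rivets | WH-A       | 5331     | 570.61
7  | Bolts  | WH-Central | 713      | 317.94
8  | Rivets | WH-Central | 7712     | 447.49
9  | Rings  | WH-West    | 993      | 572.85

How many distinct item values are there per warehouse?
SELECT warehouse, COUNT(DISTINCT item)
FROM inventory
GROUP BY warehouse

Result:
  WH-A: 1 distinct
  WH-B: 2 distinct
  WH-C: 1 distinct
  WH-Central: 2 distinct
  WH-East: 1 distinct
  WH-West: 1 distinct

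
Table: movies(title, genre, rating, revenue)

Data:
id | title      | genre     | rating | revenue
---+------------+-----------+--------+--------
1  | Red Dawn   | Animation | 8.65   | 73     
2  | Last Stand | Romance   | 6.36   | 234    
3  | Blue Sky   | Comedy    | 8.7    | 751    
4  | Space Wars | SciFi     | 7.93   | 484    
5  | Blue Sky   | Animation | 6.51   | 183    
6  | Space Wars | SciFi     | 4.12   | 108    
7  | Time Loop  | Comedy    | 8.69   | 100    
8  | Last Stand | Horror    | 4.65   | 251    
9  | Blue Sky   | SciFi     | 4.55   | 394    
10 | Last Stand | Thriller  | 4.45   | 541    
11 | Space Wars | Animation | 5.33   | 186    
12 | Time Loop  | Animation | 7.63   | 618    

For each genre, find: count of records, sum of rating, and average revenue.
SELECT genre,
       COUNT(*) as cnt,
       SUM(rating) as total_rating,
       AVG(revenue) as avg_revenue
FROM movies
GROUP BY genre

Result:
  Animation: 4 records, 28.12 total rating, 265.00 avg revenue
  Comedy: 2 records, 17.39 total rating, 425.50 avg revenue
  Horror: 1 records, 4.65 total rating, 251.00 avg revenue
  Romance: 1 records, 6.36 total rating, 234.00 avg revenue
  SciFi: 3 records, 16.60 total rating, 328.67 avg revenue
  Thriller: 1 records, 4.45 total rating, 541.00 avg revenue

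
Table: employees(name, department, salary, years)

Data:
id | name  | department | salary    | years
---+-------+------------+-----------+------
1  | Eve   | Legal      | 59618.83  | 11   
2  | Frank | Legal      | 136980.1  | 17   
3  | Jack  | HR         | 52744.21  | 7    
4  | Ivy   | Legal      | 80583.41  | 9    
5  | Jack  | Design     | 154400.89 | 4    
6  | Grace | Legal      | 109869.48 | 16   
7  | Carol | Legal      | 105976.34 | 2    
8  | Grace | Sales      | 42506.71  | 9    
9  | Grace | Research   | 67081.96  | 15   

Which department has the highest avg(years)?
SELECT department, AVG(years) as val
FROM employees
GROUP BY department
ORDER BY val DESC
LIMIT 1

Result: Research with avg(years) = 15.00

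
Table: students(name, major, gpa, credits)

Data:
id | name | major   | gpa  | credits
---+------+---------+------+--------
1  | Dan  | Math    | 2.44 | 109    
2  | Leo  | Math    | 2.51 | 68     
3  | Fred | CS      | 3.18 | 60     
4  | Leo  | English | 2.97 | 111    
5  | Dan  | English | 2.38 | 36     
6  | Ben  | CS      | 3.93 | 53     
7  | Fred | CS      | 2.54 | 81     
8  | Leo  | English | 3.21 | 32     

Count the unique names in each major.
SELECT major, COUNT(DISTINCT name)
FROM students
GROUP BY major

Result:
  CS: 2 distinct
  English: 2 distinct
  Math: 2 distinct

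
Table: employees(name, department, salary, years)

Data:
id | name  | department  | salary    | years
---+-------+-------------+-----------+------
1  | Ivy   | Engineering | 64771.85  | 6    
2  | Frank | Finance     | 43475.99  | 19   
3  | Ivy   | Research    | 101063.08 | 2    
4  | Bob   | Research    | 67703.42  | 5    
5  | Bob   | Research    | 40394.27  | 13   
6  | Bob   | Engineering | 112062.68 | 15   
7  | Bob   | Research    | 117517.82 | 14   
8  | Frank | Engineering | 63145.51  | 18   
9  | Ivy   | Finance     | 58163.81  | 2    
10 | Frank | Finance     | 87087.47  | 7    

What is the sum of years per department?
SELECT department, SUM(years) as result
FROM employees
GROUP BY department

Result:
  Engineering: 39
  Finance: 28
  Research: 34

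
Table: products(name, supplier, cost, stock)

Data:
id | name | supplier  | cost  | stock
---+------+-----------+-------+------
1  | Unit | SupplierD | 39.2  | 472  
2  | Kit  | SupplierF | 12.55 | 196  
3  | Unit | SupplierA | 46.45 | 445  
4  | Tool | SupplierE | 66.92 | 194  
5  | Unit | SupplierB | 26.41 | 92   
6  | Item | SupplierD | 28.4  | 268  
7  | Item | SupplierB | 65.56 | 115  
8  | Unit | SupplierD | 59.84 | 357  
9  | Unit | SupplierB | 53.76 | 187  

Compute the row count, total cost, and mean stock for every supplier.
SELECT supplier,
       COUNT(*) as cnt,
       SUM(cost) as total_cost,
       AVG(stock) as avg_stock
FROM products
GROUP BY supplier

Result:
  SupplierA: 1 records, 46.45 total cost, 445.00 avg stock
  SupplierB: 3 records, 145.73 total cost, 131.33 avg stock
  SupplierD: 3 records, 127.44 total cost, 365.67 avg stock
  SupplierE: 1 records, 66.92 total cost, 194.00 avg stock
  SupplierF: 1 records, 12.55 total cost, 196.00 avg stock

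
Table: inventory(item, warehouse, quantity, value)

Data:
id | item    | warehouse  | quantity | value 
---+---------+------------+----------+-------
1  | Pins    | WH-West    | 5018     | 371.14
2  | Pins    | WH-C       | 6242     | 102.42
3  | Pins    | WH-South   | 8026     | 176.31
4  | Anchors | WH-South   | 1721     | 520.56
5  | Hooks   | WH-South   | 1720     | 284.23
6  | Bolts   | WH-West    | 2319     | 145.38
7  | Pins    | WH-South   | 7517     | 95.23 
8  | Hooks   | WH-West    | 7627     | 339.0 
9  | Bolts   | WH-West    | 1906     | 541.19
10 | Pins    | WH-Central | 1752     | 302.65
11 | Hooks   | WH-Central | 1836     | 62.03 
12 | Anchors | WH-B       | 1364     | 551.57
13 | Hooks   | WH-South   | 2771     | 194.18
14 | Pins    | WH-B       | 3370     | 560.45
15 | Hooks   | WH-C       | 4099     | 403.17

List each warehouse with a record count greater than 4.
SELECT warehouse, COUNT(*) as cnt
FROM inventory
GROUP BY warehouse
HAVING COUNT(*) > 4

Result:
  WH-South: 5

Note: HAVING filters groups after aggregation, WHERE filters rows before.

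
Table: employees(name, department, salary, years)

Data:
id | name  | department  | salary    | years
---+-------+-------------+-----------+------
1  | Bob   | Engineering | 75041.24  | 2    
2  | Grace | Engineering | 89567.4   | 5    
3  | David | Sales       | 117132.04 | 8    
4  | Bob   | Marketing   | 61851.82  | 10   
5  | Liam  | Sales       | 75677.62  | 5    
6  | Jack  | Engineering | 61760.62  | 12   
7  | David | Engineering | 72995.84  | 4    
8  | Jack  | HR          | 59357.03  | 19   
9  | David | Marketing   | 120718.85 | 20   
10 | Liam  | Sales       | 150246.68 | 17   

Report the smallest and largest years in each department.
SELECT department, MIN(years), MAX(years)
FROM employees
GROUP BY department

Result:
  Engineering: min=2, max=12
  HR: min=19, max=19
  Marketing: min=10, max=20
  Sales: min=5, max=17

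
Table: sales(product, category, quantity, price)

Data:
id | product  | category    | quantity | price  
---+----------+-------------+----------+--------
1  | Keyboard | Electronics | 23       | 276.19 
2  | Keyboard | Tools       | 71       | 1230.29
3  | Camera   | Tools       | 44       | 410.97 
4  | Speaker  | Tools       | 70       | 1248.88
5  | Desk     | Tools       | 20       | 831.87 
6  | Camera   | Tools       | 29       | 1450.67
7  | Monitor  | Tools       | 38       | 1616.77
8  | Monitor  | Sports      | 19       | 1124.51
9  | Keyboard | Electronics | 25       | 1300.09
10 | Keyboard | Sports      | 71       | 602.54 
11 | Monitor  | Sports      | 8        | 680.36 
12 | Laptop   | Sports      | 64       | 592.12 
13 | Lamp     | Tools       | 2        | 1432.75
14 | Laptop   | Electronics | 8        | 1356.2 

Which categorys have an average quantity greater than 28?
SELECT category, AVG(quantity)
FROM sales
GROUP BY category
HAVING AVG(quantity) > 28

Result:
  Sports: avg=40.50
  Tools: avg=39.14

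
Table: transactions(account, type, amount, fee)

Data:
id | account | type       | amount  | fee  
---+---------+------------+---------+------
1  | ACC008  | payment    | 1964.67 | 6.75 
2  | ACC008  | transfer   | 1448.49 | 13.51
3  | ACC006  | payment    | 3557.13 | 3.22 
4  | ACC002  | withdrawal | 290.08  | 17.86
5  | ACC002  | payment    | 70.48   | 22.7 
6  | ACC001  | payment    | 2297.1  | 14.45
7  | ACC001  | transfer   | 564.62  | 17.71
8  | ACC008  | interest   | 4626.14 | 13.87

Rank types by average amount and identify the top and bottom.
SELECT type, AVG(amount)
FROM transactions
GROUP BY type
ORDER BY AVG(amount)

All groups:
  withdrawal: 290.08
  transfer: 1006.56
  payment: 1972.35
  interest: 4626.14

Highest: interest (4626.14)
Lowest: withdrawal (290.08)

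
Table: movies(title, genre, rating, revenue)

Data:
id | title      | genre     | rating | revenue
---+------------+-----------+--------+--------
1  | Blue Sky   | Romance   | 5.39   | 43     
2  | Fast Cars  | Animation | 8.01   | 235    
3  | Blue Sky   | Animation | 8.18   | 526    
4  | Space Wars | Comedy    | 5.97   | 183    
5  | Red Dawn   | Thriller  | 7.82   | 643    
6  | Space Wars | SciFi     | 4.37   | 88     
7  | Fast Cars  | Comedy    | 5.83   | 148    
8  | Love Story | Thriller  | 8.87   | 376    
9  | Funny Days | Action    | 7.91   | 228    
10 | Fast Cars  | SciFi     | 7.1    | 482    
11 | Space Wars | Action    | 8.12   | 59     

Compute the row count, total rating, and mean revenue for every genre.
SELECT genre,
       COUNT(*) as cnt,
       SUM(rating) as total_rating,
       AVG(revenue) as avg_revenue
FROM movies
GROUP BY genre

Result:
  Action: 2 records, 16.03 total rating, 143.50 avg revenue
  Animation: 2 records, 16.19 total rating, 380.50 avg revenue
  Comedy: 2 records, 11.80 total rating, 165.50 avg revenue
  Romance: 1 records, 5.39 total rating, 43.00 avg revenue
  SciFi: 2 records, 11.47 total rating, 285.00 avg revenue
  Thriller: 2 records, 16.69 total rating, 509.50 avg revenue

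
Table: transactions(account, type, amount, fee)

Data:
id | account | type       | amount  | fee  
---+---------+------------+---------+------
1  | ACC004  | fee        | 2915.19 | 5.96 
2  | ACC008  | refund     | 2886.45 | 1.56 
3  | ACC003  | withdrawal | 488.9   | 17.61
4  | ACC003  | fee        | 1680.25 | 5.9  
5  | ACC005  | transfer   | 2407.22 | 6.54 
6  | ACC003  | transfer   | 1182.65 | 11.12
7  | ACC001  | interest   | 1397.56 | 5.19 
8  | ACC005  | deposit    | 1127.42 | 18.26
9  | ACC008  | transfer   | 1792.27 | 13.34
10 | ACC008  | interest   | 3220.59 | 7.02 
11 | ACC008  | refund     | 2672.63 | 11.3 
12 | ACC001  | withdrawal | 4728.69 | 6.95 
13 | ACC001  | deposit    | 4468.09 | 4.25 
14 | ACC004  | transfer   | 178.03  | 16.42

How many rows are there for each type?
SELECT type, COUNT(*) as count
FROM transactions
GROUP BY type

Result:
  deposit: 2
  fee: 2
  interest: 2
  refund: 2
  transfer: 4
  withdrawal: 2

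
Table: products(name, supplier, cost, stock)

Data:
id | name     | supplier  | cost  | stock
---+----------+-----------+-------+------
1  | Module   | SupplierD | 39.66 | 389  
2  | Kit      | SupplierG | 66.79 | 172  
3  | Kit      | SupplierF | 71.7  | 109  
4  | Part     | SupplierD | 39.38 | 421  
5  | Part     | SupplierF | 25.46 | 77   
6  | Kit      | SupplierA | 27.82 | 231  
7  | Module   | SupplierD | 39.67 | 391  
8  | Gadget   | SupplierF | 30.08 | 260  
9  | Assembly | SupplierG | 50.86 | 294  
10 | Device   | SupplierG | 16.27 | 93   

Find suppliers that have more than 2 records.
SELECT supplier, COUNT(*) as cnt
FROM products
GROUP BY supplier
HAVING COUNT(*) > 2

Result:
  SupplierD: 3
  SupplierF: 3
  SupplierG: 3

Note: HAVING filters groups after aggregation, WHERE filters rows before.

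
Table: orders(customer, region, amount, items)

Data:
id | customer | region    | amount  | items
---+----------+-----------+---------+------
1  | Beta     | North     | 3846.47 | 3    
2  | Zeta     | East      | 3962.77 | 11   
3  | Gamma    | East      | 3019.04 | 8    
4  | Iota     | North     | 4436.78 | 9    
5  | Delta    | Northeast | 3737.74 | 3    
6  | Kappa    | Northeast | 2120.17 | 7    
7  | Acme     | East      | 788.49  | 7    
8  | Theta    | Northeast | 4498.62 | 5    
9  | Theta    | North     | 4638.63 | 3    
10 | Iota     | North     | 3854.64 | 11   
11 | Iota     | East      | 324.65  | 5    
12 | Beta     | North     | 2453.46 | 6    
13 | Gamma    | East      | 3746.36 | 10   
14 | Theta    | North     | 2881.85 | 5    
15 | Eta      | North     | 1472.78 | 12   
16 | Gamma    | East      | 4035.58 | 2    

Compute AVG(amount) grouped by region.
SELECT region, AVG(amount) as result
FROM orders
GROUP BY region

Result:
  East: 2646.15
  North: 3369.23
  Northeast: 3452.18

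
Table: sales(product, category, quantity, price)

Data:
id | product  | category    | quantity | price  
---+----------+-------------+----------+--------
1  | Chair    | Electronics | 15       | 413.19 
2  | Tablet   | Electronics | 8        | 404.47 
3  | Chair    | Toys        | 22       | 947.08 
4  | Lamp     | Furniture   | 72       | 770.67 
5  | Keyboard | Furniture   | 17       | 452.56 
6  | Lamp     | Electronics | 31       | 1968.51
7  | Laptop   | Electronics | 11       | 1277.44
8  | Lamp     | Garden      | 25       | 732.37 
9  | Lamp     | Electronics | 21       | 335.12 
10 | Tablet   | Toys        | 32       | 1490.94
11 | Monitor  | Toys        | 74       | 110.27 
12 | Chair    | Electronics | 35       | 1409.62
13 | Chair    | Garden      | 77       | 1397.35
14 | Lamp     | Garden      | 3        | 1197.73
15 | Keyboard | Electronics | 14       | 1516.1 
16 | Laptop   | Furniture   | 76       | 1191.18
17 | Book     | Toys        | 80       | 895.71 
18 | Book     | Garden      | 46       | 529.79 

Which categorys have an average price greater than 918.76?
SELECT category, AVG(price)
FROM sales
GROUP BY category
HAVING AVG(price) > 918.76

Result:
  Electronics: avg=1046.35
  Garden: avg=964.31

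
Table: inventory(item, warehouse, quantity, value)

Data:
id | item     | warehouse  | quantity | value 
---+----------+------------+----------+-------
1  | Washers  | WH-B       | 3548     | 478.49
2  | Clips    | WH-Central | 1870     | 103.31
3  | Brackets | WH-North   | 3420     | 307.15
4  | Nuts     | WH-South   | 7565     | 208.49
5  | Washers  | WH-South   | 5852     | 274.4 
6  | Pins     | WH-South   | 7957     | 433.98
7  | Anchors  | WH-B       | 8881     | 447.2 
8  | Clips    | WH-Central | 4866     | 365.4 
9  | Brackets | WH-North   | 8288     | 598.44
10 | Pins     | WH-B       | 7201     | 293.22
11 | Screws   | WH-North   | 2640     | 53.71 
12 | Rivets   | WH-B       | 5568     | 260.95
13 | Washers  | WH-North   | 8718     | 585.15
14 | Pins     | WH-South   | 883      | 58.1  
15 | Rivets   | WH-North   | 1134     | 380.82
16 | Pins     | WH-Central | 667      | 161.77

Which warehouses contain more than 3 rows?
SELECT warehouse, COUNT(*) as cnt
FROM inventory
GROUP BY warehouse
HAVING COUNT(*) > 3

Result:
  WH-B: 4
  WH-North: 5
  WH-South: 4

Note: HAVING filters groups after aggregation, WHERE filters rows before.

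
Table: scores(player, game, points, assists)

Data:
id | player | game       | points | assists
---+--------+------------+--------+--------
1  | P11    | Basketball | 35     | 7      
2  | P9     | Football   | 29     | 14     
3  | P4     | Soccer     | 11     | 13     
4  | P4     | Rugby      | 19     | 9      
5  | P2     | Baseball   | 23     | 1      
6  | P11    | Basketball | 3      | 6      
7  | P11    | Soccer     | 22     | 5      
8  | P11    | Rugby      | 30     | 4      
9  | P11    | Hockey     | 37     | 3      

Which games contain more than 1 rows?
SELECT game, COUNT(*) as cnt
FROM scores
GROUP BY game
HAVING COUNT(*) > 1

Result:
  Basketball: 2
  Rugby: 2
  Soccer: 2

Note: HAVING filters groups after aggregation, WHERE filters rows before.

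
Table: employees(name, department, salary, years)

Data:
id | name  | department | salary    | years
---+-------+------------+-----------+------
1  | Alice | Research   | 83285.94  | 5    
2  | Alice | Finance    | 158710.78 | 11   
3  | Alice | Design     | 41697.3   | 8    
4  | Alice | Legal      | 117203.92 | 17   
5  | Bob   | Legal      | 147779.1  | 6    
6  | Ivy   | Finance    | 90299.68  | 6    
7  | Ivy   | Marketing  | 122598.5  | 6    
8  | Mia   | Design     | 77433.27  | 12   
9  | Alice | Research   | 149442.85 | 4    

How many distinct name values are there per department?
SELECT department, COUNT(DISTINCT name)
FROM employees
GROUP BY department

Result:
  Design: 2 distinct
  Finance: 2 distinct
  Legal: 2 distinct
  Marketing: 1 distinct
  Research: 1 distinct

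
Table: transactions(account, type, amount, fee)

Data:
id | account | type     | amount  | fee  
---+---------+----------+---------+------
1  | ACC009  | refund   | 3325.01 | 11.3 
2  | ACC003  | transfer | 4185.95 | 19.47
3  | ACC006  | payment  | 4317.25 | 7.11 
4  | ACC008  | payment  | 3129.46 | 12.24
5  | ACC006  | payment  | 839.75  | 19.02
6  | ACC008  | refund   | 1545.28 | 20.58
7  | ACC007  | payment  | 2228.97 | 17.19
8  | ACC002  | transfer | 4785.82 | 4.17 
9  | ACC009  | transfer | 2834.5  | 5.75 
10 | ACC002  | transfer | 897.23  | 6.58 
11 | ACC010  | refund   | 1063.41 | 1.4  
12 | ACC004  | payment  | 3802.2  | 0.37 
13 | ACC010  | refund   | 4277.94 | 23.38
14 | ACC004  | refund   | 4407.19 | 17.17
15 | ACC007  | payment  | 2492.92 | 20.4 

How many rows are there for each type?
SELECT type, COUNT(*) as count
FROM transactions
GROUP BY type

Result:
  payment: 6
  refund: 5
  transfer: 4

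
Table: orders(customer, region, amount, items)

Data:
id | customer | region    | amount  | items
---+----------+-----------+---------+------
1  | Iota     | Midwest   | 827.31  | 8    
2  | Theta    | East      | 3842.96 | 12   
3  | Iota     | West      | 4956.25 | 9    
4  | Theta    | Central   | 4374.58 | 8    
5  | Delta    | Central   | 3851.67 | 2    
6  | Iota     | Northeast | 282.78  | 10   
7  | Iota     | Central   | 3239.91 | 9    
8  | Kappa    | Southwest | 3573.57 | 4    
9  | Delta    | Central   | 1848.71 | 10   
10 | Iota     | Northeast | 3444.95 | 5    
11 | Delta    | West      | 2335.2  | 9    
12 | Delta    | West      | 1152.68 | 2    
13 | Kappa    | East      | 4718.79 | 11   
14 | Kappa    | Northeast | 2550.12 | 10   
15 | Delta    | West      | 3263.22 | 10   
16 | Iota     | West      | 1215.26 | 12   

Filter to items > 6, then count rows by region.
SELECT region, COUNT(*)
FROM orders
WHERE items > 6
GROUP BY region

Note: WHERE filters rows before grouping.

Result:
  Central: 3
  East: 2
  Midwest: 1
  Northeast: 2
  West: 4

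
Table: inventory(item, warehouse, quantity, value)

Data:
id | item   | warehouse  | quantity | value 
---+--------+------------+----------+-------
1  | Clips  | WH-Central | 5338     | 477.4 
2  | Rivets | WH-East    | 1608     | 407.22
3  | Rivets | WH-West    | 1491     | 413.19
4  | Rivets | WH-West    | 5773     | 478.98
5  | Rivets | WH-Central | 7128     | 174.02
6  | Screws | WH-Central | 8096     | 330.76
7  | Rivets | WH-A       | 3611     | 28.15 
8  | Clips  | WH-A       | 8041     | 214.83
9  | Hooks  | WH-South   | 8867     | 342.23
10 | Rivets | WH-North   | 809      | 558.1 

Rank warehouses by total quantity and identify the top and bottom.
SELECT warehouse, SUM(quantity)
FROM inventory
GROUP BY warehouse
ORDER BY SUM(quantity)

All groups:
  WH-North: 809
  WH-East: 1608
  WH-West: 7264
  WH-South: 8867
  WH-A: 11652
  WH-Central: 20562

Highest: WH-Central (20562)
Lowest: WH-North (809)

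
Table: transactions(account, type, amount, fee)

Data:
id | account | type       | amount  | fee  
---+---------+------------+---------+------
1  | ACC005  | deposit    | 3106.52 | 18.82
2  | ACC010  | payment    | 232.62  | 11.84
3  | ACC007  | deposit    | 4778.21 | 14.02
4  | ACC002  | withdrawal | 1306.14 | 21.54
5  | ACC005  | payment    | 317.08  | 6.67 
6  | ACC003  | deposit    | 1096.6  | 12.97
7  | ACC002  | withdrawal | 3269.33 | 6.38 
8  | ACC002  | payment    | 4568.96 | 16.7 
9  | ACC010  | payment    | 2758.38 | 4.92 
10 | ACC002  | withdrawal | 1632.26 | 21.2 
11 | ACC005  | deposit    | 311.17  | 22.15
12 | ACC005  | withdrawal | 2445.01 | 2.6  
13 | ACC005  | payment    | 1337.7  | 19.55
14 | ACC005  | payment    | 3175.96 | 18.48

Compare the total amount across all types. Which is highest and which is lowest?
SELECT type, SUM(amount)
FROM transactions
GROUP BY type
ORDER BY SUM(amount)

All groups:
  withdrawal: 8652.74
  deposit: 9292.50
  payment: 12390.70

Highest: payment (12390.70)
Lowest: withdrawal (8652.74)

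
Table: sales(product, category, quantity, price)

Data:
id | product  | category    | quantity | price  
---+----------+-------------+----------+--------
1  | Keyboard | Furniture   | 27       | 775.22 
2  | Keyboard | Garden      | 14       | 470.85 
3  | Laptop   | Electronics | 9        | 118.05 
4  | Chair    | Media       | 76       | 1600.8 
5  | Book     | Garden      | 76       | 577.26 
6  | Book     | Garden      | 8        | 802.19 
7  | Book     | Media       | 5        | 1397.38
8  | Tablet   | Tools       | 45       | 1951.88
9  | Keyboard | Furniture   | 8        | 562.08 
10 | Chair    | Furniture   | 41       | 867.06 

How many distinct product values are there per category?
SELECT category, COUNT(DISTINCT product)
FROM sales
GROUP BY category

Result:
  Electronics: 1 distinct
  Furniture: 2 distinct
  Garden: 2 distinct
  Media: 2 distinct
  Tools: 1 distinct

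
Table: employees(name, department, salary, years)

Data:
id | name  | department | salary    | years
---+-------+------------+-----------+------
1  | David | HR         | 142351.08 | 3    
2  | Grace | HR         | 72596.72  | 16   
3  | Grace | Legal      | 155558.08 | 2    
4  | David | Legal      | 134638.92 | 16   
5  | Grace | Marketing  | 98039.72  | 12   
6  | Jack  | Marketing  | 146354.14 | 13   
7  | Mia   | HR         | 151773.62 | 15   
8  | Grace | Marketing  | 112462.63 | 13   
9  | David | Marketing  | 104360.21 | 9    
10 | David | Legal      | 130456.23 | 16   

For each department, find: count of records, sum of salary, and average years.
SELECT department,
       COUNT(*) as cnt,
       SUM(salary) as total_salary,
       AVG(years) as avg_years
FROM employees
GROUP BY department

Result:
  HR: 3 records, 366721.42 total salary, 11.33 avg years
  Legal: 3 records, 420653.23 total salary, 11.33 avg years
  Marketing: 4 records, 461216.70 total salary, 11.75 avg years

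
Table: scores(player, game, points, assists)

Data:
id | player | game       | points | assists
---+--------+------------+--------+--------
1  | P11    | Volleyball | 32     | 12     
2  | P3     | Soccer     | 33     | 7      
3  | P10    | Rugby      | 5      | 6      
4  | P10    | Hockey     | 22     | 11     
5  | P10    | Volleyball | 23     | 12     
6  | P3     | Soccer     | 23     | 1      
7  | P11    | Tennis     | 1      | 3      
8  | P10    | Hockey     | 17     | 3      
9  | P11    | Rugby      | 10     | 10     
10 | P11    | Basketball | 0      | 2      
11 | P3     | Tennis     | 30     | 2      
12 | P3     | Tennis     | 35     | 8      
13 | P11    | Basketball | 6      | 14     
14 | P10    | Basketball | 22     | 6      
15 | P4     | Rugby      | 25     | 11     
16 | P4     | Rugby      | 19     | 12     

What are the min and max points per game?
SELECT game, MIN(points), MAX(points)
FROM scores
GROUP BY game

Result:
  Basketball: min=0, max=22
  Hockey: min=17, max=22
  Rugby: min=5, max=25
  Soccer: min=23, max=33
  Tennis: min=1, max=35
  Volleyball: min=23, max=32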